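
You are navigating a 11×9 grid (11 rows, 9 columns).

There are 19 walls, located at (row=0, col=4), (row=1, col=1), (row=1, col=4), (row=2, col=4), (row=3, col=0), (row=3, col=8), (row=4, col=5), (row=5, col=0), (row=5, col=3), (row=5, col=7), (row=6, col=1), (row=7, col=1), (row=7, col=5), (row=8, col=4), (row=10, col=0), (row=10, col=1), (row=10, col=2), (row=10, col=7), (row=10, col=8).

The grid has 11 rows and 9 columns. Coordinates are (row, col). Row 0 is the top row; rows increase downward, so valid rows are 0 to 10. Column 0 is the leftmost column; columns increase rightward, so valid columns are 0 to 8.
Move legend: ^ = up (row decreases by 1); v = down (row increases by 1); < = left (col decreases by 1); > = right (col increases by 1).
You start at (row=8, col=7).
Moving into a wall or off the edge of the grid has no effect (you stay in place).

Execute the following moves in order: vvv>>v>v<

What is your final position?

Start: (row=8, col=7)
  v (down): (row=8, col=7) -> (row=9, col=7)
  v (down): blocked, stay at (row=9, col=7)
  v (down): blocked, stay at (row=9, col=7)
  > (right): (row=9, col=7) -> (row=9, col=8)
  > (right): blocked, stay at (row=9, col=8)
  v (down): blocked, stay at (row=9, col=8)
  > (right): blocked, stay at (row=9, col=8)
  v (down): blocked, stay at (row=9, col=8)
  < (left): (row=9, col=8) -> (row=9, col=7)
Final: (row=9, col=7)

Answer: Final position: (row=9, col=7)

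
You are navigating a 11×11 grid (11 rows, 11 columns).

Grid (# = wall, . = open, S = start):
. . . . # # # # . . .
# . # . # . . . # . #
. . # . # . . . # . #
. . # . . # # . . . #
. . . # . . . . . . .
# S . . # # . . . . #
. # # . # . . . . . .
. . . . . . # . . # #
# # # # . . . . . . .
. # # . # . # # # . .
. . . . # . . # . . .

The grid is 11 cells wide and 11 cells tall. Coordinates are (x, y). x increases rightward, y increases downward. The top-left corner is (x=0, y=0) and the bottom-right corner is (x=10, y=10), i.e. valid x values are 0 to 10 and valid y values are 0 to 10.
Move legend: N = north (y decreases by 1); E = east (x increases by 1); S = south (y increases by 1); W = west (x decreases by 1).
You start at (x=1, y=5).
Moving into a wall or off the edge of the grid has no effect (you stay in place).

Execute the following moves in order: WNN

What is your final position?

Answer: Final position: (x=1, y=3)

Derivation:
Start: (x=1, y=5)
  W (west): blocked, stay at (x=1, y=5)
  N (north): (x=1, y=5) -> (x=1, y=4)
  N (north): (x=1, y=4) -> (x=1, y=3)
Final: (x=1, y=3)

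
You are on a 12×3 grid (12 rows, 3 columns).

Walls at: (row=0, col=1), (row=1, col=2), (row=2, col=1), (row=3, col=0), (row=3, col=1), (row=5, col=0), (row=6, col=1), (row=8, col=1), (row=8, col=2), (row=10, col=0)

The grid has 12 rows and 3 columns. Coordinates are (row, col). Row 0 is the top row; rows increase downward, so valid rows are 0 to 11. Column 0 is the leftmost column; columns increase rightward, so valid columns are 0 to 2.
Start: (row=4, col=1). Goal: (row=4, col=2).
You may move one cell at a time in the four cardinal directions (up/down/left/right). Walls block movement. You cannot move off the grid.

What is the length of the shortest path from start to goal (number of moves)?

BFS from (row=4, col=1) until reaching (row=4, col=2):
  Distance 0: (row=4, col=1)
  Distance 1: (row=4, col=0), (row=4, col=2), (row=5, col=1)  <- goal reached here
One shortest path (1 moves): (row=4, col=1) -> (row=4, col=2)

Answer: Shortest path length: 1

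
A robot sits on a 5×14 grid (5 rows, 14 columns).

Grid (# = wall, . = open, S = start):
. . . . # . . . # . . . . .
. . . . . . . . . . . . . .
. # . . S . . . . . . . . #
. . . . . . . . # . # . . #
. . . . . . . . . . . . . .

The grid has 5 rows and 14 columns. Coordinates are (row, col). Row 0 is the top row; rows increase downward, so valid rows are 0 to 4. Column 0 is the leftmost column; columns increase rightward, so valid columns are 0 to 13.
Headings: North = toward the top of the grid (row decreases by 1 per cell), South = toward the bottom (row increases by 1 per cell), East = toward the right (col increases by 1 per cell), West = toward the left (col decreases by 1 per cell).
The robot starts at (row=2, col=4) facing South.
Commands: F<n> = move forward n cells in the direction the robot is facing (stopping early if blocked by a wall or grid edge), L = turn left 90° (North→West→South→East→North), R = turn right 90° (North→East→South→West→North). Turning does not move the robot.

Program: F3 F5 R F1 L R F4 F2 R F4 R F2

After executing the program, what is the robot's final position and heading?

Start: (row=2, col=4), facing South
  F3: move forward 2/3 (blocked), now at (row=4, col=4)
  F5: move forward 0/5 (blocked), now at (row=4, col=4)
  R: turn right, now facing West
  F1: move forward 1, now at (row=4, col=3)
  L: turn left, now facing South
  R: turn right, now facing West
  F4: move forward 3/4 (blocked), now at (row=4, col=0)
  F2: move forward 0/2 (blocked), now at (row=4, col=0)
  R: turn right, now facing North
  F4: move forward 4, now at (row=0, col=0)
  R: turn right, now facing East
  F2: move forward 2, now at (row=0, col=2)
Final: (row=0, col=2), facing East

Answer: Final position: (row=0, col=2), facing East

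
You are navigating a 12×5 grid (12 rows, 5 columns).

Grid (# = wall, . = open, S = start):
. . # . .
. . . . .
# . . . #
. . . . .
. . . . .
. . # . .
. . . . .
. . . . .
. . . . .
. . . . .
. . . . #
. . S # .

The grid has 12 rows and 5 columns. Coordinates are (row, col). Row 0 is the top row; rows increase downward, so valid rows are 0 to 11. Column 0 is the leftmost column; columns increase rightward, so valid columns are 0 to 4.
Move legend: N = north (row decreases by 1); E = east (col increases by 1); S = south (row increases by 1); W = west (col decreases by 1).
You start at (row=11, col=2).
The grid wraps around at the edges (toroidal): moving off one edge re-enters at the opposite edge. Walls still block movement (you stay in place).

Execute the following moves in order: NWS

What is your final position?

Answer: Final position: (row=11, col=1)

Derivation:
Start: (row=11, col=2)
  N (north): (row=11, col=2) -> (row=10, col=2)
  W (west): (row=10, col=2) -> (row=10, col=1)
  S (south): (row=10, col=1) -> (row=11, col=1)
Final: (row=11, col=1)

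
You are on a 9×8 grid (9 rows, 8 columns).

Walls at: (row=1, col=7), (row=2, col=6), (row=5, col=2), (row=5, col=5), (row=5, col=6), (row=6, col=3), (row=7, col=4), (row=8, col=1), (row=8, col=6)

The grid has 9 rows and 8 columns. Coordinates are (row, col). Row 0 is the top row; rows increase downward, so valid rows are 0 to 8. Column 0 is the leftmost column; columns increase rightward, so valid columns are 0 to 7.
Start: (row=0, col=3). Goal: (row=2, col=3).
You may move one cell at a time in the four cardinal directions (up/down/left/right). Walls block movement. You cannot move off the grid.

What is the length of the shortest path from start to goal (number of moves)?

BFS from (row=0, col=3) until reaching (row=2, col=3):
  Distance 0: (row=0, col=3)
  Distance 1: (row=0, col=2), (row=0, col=4), (row=1, col=3)
  Distance 2: (row=0, col=1), (row=0, col=5), (row=1, col=2), (row=1, col=4), (row=2, col=3)  <- goal reached here
One shortest path (2 moves): (row=0, col=3) -> (row=1, col=3) -> (row=2, col=3)

Answer: Shortest path length: 2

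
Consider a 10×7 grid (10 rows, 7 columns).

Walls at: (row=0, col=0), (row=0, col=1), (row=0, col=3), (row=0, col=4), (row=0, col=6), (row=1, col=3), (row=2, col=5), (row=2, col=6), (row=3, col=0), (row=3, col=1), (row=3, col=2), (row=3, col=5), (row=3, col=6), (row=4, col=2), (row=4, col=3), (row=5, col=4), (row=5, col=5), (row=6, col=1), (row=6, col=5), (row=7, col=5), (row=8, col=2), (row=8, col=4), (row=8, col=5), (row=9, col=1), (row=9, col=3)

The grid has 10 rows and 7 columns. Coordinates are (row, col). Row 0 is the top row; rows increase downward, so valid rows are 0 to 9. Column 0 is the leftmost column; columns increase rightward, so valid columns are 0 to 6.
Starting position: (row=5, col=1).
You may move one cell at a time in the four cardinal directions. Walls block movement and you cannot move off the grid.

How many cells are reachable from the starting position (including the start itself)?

Answer: Reachable cells: 19

Derivation:
BFS flood-fill from (row=5, col=1):
  Distance 0: (row=5, col=1)
  Distance 1: (row=4, col=1), (row=5, col=0), (row=5, col=2)
  Distance 2: (row=4, col=0), (row=5, col=3), (row=6, col=0), (row=6, col=2)
  Distance 3: (row=6, col=3), (row=7, col=0), (row=7, col=2)
  Distance 4: (row=6, col=4), (row=7, col=1), (row=7, col=3), (row=8, col=0)
  Distance 5: (row=7, col=4), (row=8, col=1), (row=8, col=3), (row=9, col=0)
Total reachable: 19 (grid has 45 open cells total)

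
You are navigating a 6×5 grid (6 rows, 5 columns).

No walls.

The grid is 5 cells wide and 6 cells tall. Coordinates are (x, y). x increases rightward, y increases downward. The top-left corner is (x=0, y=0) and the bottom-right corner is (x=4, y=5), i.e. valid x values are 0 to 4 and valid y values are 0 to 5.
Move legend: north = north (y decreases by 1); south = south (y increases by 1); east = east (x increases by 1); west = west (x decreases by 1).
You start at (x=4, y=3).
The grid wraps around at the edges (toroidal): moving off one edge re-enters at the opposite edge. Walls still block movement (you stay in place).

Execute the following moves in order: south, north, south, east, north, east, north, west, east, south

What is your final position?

Answer: Final position: (x=1, y=3)

Derivation:
Start: (x=4, y=3)
  south (south): (x=4, y=3) -> (x=4, y=4)
  north (north): (x=4, y=4) -> (x=4, y=3)
  south (south): (x=4, y=3) -> (x=4, y=4)
  east (east): (x=4, y=4) -> (x=0, y=4)
  north (north): (x=0, y=4) -> (x=0, y=3)
  east (east): (x=0, y=3) -> (x=1, y=3)
  north (north): (x=1, y=3) -> (x=1, y=2)
  west (west): (x=1, y=2) -> (x=0, y=2)
  east (east): (x=0, y=2) -> (x=1, y=2)
  south (south): (x=1, y=2) -> (x=1, y=3)
Final: (x=1, y=3)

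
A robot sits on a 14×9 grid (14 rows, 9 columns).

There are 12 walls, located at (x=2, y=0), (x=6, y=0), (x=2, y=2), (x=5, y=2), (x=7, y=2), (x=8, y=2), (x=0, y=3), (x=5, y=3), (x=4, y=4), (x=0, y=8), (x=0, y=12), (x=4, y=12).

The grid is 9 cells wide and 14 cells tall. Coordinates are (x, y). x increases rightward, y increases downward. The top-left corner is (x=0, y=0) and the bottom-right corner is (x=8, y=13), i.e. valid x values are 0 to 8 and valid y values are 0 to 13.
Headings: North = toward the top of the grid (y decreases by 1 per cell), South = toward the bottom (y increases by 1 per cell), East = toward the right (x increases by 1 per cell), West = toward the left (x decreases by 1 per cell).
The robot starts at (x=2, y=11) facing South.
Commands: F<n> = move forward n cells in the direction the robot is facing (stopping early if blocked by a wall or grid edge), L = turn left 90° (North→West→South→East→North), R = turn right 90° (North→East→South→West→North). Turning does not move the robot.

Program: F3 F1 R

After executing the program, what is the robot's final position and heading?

Start: (x=2, y=11), facing South
  F3: move forward 2/3 (blocked), now at (x=2, y=13)
  F1: move forward 0/1 (blocked), now at (x=2, y=13)
  R: turn right, now facing West
Final: (x=2, y=13), facing West

Answer: Final position: (x=2, y=13), facing West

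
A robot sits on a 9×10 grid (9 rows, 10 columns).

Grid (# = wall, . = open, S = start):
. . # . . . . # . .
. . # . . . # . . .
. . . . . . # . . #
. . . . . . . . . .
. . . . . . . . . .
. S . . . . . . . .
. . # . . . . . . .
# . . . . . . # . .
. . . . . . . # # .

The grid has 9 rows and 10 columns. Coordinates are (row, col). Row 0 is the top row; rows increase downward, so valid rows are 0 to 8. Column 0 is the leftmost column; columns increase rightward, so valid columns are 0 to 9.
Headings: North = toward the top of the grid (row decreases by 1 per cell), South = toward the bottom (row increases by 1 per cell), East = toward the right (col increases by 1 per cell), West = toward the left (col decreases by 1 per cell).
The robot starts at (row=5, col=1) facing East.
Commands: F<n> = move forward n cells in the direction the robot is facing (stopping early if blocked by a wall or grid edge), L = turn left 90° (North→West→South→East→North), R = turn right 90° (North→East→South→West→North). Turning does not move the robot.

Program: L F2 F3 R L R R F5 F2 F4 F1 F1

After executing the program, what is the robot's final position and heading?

Start: (row=5, col=1), facing East
  L: turn left, now facing North
  F2: move forward 2, now at (row=3, col=1)
  F3: move forward 3, now at (row=0, col=1)
  R: turn right, now facing East
  L: turn left, now facing North
  R: turn right, now facing East
  R: turn right, now facing South
  F5: move forward 5, now at (row=5, col=1)
  F2: move forward 2, now at (row=7, col=1)
  F4: move forward 1/4 (blocked), now at (row=8, col=1)
  F1: move forward 0/1 (blocked), now at (row=8, col=1)
  F1: move forward 0/1 (blocked), now at (row=8, col=1)
Final: (row=8, col=1), facing South

Answer: Final position: (row=8, col=1), facing South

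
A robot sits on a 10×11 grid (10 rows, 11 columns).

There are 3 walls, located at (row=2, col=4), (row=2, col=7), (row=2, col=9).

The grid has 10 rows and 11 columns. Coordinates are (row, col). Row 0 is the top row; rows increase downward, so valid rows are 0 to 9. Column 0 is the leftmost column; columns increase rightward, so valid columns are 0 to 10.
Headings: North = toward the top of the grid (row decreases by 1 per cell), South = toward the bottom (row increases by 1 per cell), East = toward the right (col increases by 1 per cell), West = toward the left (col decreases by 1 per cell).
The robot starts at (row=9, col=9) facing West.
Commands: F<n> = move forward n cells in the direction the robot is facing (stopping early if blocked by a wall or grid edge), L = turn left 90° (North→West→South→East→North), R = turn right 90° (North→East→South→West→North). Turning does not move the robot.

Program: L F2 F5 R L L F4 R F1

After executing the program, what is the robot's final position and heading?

Start: (row=9, col=9), facing West
  L: turn left, now facing South
  F2: move forward 0/2 (blocked), now at (row=9, col=9)
  F5: move forward 0/5 (blocked), now at (row=9, col=9)
  R: turn right, now facing West
  L: turn left, now facing South
  L: turn left, now facing East
  F4: move forward 1/4 (blocked), now at (row=9, col=10)
  R: turn right, now facing South
  F1: move forward 0/1 (blocked), now at (row=9, col=10)
Final: (row=9, col=10), facing South

Answer: Final position: (row=9, col=10), facing South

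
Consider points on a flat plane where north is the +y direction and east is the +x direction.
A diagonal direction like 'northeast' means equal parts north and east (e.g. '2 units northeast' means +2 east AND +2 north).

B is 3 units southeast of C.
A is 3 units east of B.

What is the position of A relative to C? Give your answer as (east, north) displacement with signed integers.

Answer: A is at (east=6, north=-3) relative to C.

Derivation:
Place C at the origin (east=0, north=0).
  B is 3 units southeast of C: delta (east=+3, north=-3); B at (east=3, north=-3).
  A is 3 units east of B: delta (east=+3, north=+0); A at (east=6, north=-3).
Therefore A relative to C: (east=6, north=-3).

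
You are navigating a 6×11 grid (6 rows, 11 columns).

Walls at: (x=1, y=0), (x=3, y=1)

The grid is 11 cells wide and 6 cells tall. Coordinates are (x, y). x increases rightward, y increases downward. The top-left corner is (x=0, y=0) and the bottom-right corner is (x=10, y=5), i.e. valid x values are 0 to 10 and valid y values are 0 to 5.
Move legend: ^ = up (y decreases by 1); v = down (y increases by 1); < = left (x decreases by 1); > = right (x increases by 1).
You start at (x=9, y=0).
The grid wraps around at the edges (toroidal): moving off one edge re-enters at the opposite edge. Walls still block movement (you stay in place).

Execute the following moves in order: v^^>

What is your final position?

Answer: Final position: (x=10, y=5)

Derivation:
Start: (x=9, y=0)
  v (down): (x=9, y=0) -> (x=9, y=1)
  ^ (up): (x=9, y=1) -> (x=9, y=0)
  ^ (up): (x=9, y=0) -> (x=9, y=5)
  > (right): (x=9, y=5) -> (x=10, y=5)
Final: (x=10, y=5)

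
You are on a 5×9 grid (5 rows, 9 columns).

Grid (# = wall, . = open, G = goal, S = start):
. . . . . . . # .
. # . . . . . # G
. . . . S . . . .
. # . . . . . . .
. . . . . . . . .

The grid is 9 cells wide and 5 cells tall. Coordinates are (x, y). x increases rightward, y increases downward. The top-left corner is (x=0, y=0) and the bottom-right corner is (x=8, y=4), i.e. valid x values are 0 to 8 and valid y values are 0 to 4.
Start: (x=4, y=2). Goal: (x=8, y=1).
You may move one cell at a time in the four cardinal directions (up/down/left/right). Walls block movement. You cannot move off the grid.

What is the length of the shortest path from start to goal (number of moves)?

Answer: Shortest path length: 5

Derivation:
BFS from (x=4, y=2) until reaching (x=8, y=1):
  Distance 0: (x=4, y=2)
  Distance 1: (x=4, y=1), (x=3, y=2), (x=5, y=2), (x=4, y=3)
  Distance 2: (x=4, y=0), (x=3, y=1), (x=5, y=1), (x=2, y=2), (x=6, y=2), (x=3, y=3), (x=5, y=3), (x=4, y=4)
  Distance 3: (x=3, y=0), (x=5, y=0), (x=2, y=1), (x=6, y=1), (x=1, y=2), (x=7, y=2), (x=2, y=3), (x=6, y=3), (x=3, y=4), (x=5, y=4)
  Distance 4: (x=2, y=0), (x=6, y=0), (x=0, y=2), (x=8, y=2), (x=7, y=3), (x=2, y=4), (x=6, y=4)
  Distance 5: (x=1, y=0), (x=0, y=1), (x=8, y=1), (x=0, y=3), (x=8, y=3), (x=1, y=4), (x=7, y=4)  <- goal reached here
One shortest path (5 moves): (x=4, y=2) -> (x=5, y=2) -> (x=6, y=2) -> (x=7, y=2) -> (x=8, y=2) -> (x=8, y=1)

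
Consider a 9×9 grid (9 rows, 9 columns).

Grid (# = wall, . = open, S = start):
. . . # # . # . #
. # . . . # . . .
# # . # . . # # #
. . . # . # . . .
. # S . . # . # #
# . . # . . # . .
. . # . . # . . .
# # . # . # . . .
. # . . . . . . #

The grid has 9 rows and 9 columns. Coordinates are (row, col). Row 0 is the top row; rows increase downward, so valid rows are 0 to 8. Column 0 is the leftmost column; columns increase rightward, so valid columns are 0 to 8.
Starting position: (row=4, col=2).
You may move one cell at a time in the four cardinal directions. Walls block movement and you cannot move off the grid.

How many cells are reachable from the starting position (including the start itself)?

Answer: Reachable cells: 42

Derivation:
BFS flood-fill from (row=4, col=2):
  Distance 0: (row=4, col=2)
  Distance 1: (row=3, col=2), (row=4, col=3), (row=5, col=2)
  Distance 2: (row=2, col=2), (row=3, col=1), (row=4, col=4), (row=5, col=1)
  Distance 3: (row=1, col=2), (row=3, col=0), (row=3, col=4), (row=5, col=4), (row=6, col=1)
  Distance 4: (row=0, col=2), (row=1, col=3), (row=2, col=4), (row=4, col=0), (row=5, col=5), (row=6, col=0), (row=6, col=4)
  Distance 5: (row=0, col=1), (row=1, col=4), (row=2, col=5), (row=6, col=3), (row=7, col=4)
  Distance 6: (row=0, col=0), (row=8, col=4)
  Distance 7: (row=1, col=0), (row=8, col=3), (row=8, col=5)
  Distance 8: (row=8, col=2), (row=8, col=6)
  Distance 9: (row=7, col=2), (row=7, col=6), (row=8, col=7)
  Distance 10: (row=6, col=6), (row=7, col=7)
  Distance 11: (row=6, col=7), (row=7, col=8)
  Distance 12: (row=5, col=7), (row=6, col=8)
  Distance 13: (row=5, col=8)
Total reachable: 42 (grid has 52 open cells total)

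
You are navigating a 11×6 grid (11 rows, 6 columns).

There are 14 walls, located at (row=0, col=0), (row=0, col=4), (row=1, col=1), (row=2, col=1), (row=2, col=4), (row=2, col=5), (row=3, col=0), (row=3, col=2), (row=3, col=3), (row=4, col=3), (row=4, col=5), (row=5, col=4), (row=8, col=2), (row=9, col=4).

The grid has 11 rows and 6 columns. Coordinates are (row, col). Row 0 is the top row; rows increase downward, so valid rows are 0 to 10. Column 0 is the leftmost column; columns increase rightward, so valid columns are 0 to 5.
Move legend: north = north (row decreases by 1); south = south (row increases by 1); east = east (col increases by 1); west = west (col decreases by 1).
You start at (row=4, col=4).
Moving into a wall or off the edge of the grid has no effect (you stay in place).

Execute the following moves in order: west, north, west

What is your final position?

Start: (row=4, col=4)
  west (west): blocked, stay at (row=4, col=4)
  north (north): (row=4, col=4) -> (row=3, col=4)
  west (west): blocked, stay at (row=3, col=4)
Final: (row=3, col=4)

Answer: Final position: (row=3, col=4)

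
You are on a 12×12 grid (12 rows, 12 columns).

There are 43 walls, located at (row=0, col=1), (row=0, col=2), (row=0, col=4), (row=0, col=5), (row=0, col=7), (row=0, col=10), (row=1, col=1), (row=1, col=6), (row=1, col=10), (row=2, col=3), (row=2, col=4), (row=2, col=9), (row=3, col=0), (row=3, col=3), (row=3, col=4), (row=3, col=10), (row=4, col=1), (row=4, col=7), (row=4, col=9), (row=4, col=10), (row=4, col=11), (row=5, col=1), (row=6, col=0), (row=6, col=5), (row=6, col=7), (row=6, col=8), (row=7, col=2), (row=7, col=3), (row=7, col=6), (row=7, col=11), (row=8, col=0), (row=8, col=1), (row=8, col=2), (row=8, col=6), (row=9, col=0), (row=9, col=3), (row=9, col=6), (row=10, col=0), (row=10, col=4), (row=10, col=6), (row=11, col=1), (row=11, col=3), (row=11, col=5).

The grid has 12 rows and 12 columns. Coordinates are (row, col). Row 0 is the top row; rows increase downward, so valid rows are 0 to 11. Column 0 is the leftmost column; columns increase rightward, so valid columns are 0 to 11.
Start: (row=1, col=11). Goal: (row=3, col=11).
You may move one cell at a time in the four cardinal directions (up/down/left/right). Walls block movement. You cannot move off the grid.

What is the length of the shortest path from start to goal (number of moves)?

Answer: Shortest path length: 2

Derivation:
BFS from (row=1, col=11) until reaching (row=3, col=11):
  Distance 0: (row=1, col=11)
  Distance 1: (row=0, col=11), (row=2, col=11)
  Distance 2: (row=2, col=10), (row=3, col=11)  <- goal reached here
One shortest path (2 moves): (row=1, col=11) -> (row=2, col=11) -> (row=3, col=11)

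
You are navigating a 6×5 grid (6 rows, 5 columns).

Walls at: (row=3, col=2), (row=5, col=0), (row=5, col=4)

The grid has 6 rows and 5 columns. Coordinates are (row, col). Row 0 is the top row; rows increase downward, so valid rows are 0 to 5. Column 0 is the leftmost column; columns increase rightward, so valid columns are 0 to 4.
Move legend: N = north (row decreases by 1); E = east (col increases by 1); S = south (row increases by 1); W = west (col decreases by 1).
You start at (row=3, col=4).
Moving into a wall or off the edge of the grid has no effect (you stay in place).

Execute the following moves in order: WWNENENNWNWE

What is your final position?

Start: (row=3, col=4)
  W (west): (row=3, col=4) -> (row=3, col=3)
  W (west): blocked, stay at (row=3, col=3)
  N (north): (row=3, col=3) -> (row=2, col=3)
  E (east): (row=2, col=3) -> (row=2, col=4)
  N (north): (row=2, col=4) -> (row=1, col=4)
  E (east): blocked, stay at (row=1, col=4)
  N (north): (row=1, col=4) -> (row=0, col=4)
  N (north): blocked, stay at (row=0, col=4)
  W (west): (row=0, col=4) -> (row=0, col=3)
  N (north): blocked, stay at (row=0, col=3)
  W (west): (row=0, col=3) -> (row=0, col=2)
  E (east): (row=0, col=2) -> (row=0, col=3)
Final: (row=0, col=3)

Answer: Final position: (row=0, col=3)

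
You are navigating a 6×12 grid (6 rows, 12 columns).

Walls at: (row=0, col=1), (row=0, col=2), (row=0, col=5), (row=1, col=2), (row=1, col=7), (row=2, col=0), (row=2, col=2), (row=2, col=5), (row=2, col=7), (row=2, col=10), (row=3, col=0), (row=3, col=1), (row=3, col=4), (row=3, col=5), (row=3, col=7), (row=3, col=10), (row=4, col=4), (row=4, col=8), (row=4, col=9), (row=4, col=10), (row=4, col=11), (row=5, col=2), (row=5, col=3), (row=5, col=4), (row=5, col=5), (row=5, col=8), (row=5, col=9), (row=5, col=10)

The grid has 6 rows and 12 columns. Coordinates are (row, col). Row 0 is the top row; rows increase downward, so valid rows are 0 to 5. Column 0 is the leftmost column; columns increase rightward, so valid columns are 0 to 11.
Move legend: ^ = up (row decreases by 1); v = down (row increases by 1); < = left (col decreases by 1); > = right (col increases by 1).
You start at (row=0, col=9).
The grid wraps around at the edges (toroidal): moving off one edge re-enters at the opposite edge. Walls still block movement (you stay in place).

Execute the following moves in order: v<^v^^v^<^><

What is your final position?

Answer: Final position: (row=5, col=6)

Derivation:
Start: (row=0, col=9)
  v (down): (row=0, col=9) -> (row=1, col=9)
  < (left): (row=1, col=9) -> (row=1, col=8)
  ^ (up): (row=1, col=8) -> (row=0, col=8)
  v (down): (row=0, col=8) -> (row=1, col=8)
  ^ (up): (row=1, col=8) -> (row=0, col=8)
  ^ (up): blocked, stay at (row=0, col=8)
  v (down): (row=0, col=8) -> (row=1, col=8)
  ^ (up): (row=1, col=8) -> (row=0, col=8)
  < (left): (row=0, col=8) -> (row=0, col=7)
  ^ (up): (row=0, col=7) -> (row=5, col=7)
  > (right): blocked, stay at (row=5, col=7)
  < (left): (row=5, col=7) -> (row=5, col=6)
Final: (row=5, col=6)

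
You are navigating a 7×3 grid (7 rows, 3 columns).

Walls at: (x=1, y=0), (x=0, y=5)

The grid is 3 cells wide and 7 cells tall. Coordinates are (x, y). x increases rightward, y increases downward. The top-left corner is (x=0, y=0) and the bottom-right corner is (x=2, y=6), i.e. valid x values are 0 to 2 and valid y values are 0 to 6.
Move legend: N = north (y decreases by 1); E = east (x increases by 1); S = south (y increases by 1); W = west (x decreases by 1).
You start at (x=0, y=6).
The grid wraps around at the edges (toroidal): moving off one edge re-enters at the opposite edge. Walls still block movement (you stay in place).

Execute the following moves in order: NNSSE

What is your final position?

Answer: Final position: (x=1, y=1)

Derivation:
Start: (x=0, y=6)
  N (north): blocked, stay at (x=0, y=6)
  N (north): blocked, stay at (x=0, y=6)
  S (south): (x=0, y=6) -> (x=0, y=0)
  S (south): (x=0, y=0) -> (x=0, y=1)
  E (east): (x=0, y=1) -> (x=1, y=1)
Final: (x=1, y=1)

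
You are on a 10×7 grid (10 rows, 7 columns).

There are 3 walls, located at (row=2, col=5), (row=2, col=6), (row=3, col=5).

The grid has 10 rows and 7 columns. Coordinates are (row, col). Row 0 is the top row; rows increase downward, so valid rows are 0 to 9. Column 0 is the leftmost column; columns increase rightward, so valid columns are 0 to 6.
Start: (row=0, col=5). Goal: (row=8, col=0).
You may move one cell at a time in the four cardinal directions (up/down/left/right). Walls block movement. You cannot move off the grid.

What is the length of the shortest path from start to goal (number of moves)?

BFS from (row=0, col=5) until reaching (row=8, col=0):
  Distance 0: (row=0, col=5)
  Distance 1: (row=0, col=4), (row=0, col=6), (row=1, col=5)
  Distance 2: (row=0, col=3), (row=1, col=4), (row=1, col=6)
  Distance 3: (row=0, col=2), (row=1, col=3), (row=2, col=4)
  Distance 4: (row=0, col=1), (row=1, col=2), (row=2, col=3), (row=3, col=4)
  Distance 5: (row=0, col=0), (row=1, col=1), (row=2, col=2), (row=3, col=3), (row=4, col=4)
  Distance 6: (row=1, col=0), (row=2, col=1), (row=3, col=2), (row=4, col=3), (row=4, col=5), (row=5, col=4)
  Distance 7: (row=2, col=0), (row=3, col=1), (row=4, col=2), (row=4, col=6), (row=5, col=3), (row=5, col=5), (row=6, col=4)
  Distance 8: (row=3, col=0), (row=3, col=6), (row=4, col=1), (row=5, col=2), (row=5, col=6), (row=6, col=3), (row=6, col=5), (row=7, col=4)
  Distance 9: (row=4, col=0), (row=5, col=1), (row=6, col=2), (row=6, col=6), (row=7, col=3), (row=7, col=5), (row=8, col=4)
  Distance 10: (row=5, col=0), (row=6, col=1), (row=7, col=2), (row=7, col=6), (row=8, col=3), (row=8, col=5), (row=9, col=4)
  Distance 11: (row=6, col=0), (row=7, col=1), (row=8, col=2), (row=8, col=6), (row=9, col=3), (row=9, col=5)
  Distance 12: (row=7, col=0), (row=8, col=1), (row=9, col=2), (row=9, col=6)
  Distance 13: (row=8, col=0), (row=9, col=1)  <- goal reached here
One shortest path (13 moves): (row=0, col=5) -> (row=0, col=4) -> (row=0, col=3) -> (row=0, col=2) -> (row=0, col=1) -> (row=0, col=0) -> (row=1, col=0) -> (row=2, col=0) -> (row=3, col=0) -> (row=4, col=0) -> (row=5, col=0) -> (row=6, col=0) -> (row=7, col=0) -> (row=8, col=0)

Answer: Shortest path length: 13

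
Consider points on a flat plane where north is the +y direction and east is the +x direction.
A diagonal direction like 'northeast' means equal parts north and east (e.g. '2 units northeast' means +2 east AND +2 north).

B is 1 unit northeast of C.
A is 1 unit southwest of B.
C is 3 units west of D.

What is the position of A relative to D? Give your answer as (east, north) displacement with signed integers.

Place D at the origin (east=0, north=0).
  C is 3 units west of D: delta (east=-3, north=+0); C at (east=-3, north=0).
  B is 1 unit northeast of C: delta (east=+1, north=+1); B at (east=-2, north=1).
  A is 1 unit southwest of B: delta (east=-1, north=-1); A at (east=-3, north=0).
Therefore A relative to D: (east=-3, north=0).

Answer: A is at (east=-3, north=0) relative to D.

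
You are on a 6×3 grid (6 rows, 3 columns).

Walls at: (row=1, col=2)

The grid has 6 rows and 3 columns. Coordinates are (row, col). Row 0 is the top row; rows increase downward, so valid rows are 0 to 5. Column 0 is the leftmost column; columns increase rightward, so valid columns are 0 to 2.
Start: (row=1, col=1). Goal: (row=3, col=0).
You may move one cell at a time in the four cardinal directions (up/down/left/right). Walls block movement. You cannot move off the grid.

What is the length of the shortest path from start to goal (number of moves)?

Answer: Shortest path length: 3

Derivation:
BFS from (row=1, col=1) until reaching (row=3, col=0):
  Distance 0: (row=1, col=1)
  Distance 1: (row=0, col=1), (row=1, col=0), (row=2, col=1)
  Distance 2: (row=0, col=0), (row=0, col=2), (row=2, col=0), (row=2, col=2), (row=3, col=1)
  Distance 3: (row=3, col=0), (row=3, col=2), (row=4, col=1)  <- goal reached here
One shortest path (3 moves): (row=1, col=1) -> (row=1, col=0) -> (row=2, col=0) -> (row=3, col=0)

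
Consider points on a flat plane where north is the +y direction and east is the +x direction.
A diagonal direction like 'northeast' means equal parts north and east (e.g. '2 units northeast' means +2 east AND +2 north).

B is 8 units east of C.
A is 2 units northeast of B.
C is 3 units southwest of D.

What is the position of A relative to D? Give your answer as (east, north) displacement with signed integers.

Answer: A is at (east=7, north=-1) relative to D.

Derivation:
Place D at the origin (east=0, north=0).
  C is 3 units southwest of D: delta (east=-3, north=-3); C at (east=-3, north=-3).
  B is 8 units east of C: delta (east=+8, north=+0); B at (east=5, north=-3).
  A is 2 units northeast of B: delta (east=+2, north=+2); A at (east=7, north=-1).
Therefore A relative to D: (east=7, north=-1).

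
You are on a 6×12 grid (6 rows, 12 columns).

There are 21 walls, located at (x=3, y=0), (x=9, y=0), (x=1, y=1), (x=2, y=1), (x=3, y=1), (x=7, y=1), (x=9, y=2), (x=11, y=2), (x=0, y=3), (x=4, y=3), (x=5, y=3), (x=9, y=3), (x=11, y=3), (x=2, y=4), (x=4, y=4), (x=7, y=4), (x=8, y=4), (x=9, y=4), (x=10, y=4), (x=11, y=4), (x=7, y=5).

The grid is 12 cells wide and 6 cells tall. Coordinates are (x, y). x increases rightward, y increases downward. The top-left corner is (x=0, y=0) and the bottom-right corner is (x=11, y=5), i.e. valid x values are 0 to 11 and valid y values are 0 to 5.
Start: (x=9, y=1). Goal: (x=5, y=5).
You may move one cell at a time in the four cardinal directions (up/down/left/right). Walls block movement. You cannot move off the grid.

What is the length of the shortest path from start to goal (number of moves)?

BFS from (x=9, y=1) until reaching (x=5, y=5):
  Distance 0: (x=9, y=1)
  Distance 1: (x=8, y=1), (x=10, y=1)
  Distance 2: (x=8, y=0), (x=10, y=0), (x=11, y=1), (x=8, y=2), (x=10, y=2)
  Distance 3: (x=7, y=0), (x=11, y=0), (x=7, y=2), (x=8, y=3), (x=10, y=3)
  Distance 4: (x=6, y=0), (x=6, y=2), (x=7, y=3)
  Distance 5: (x=5, y=0), (x=6, y=1), (x=5, y=2), (x=6, y=3)
  Distance 6: (x=4, y=0), (x=5, y=1), (x=4, y=2), (x=6, y=4)
  Distance 7: (x=4, y=1), (x=3, y=2), (x=5, y=4), (x=6, y=5)
  Distance 8: (x=2, y=2), (x=3, y=3), (x=5, y=5)  <- goal reached here
One shortest path (8 moves): (x=9, y=1) -> (x=8, y=1) -> (x=8, y=2) -> (x=7, y=2) -> (x=6, y=2) -> (x=6, y=3) -> (x=6, y=4) -> (x=5, y=4) -> (x=5, y=5)

Answer: Shortest path length: 8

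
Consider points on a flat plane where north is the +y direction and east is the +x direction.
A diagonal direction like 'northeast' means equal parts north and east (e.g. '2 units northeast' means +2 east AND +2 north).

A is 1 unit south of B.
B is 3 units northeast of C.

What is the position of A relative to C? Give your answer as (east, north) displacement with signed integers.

Place C at the origin (east=0, north=0).
  B is 3 units northeast of C: delta (east=+3, north=+3); B at (east=3, north=3).
  A is 1 unit south of B: delta (east=+0, north=-1); A at (east=3, north=2).
Therefore A relative to C: (east=3, north=2).

Answer: A is at (east=3, north=2) relative to C.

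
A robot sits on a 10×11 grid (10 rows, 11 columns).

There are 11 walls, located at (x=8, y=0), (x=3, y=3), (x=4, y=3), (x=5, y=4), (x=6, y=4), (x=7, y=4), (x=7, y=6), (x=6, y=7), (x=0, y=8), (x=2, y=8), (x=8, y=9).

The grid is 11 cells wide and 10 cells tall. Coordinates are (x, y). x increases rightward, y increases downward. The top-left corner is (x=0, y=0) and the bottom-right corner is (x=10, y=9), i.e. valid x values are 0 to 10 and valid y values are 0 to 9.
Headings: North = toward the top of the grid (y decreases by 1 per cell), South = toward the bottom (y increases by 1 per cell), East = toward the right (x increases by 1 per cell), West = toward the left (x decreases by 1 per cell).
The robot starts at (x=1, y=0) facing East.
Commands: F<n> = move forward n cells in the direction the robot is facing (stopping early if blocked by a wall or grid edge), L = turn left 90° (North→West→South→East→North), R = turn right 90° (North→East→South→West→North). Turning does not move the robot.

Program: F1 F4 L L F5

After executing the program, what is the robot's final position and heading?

Answer: Final position: (x=1, y=0), facing West

Derivation:
Start: (x=1, y=0), facing East
  F1: move forward 1, now at (x=2, y=0)
  F4: move forward 4, now at (x=6, y=0)
  L: turn left, now facing North
  L: turn left, now facing West
  F5: move forward 5, now at (x=1, y=0)
Final: (x=1, y=0), facing West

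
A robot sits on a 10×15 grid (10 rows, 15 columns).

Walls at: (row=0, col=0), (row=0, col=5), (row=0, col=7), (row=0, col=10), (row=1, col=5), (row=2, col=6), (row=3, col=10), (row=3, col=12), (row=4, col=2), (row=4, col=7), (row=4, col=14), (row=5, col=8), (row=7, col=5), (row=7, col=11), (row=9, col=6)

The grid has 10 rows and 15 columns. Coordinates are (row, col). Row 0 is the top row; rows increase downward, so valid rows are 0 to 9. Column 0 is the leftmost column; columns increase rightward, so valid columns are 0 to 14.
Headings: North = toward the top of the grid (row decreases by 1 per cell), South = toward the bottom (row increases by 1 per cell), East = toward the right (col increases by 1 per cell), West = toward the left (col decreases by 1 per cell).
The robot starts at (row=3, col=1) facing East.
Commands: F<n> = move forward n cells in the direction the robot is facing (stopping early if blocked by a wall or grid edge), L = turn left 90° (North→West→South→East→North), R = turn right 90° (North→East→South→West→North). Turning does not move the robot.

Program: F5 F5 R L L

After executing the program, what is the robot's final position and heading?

Answer: Final position: (row=3, col=9), facing North

Derivation:
Start: (row=3, col=1), facing East
  F5: move forward 5, now at (row=3, col=6)
  F5: move forward 3/5 (blocked), now at (row=3, col=9)
  R: turn right, now facing South
  L: turn left, now facing East
  L: turn left, now facing North
Final: (row=3, col=9), facing North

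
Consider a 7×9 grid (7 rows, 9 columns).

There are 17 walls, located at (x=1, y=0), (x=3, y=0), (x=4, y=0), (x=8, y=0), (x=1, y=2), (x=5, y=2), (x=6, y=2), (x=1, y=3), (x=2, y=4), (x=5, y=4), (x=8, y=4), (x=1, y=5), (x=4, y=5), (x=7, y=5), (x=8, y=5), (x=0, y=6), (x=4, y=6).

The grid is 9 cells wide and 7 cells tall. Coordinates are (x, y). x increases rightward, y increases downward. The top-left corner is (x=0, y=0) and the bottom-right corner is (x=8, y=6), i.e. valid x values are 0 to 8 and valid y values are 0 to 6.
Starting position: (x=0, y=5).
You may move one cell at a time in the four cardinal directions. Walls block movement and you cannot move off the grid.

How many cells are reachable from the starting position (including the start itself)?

Answer: Reachable cells: 46

Derivation:
BFS flood-fill from (x=0, y=5):
  Distance 0: (x=0, y=5)
  Distance 1: (x=0, y=4)
  Distance 2: (x=0, y=3), (x=1, y=4)
  Distance 3: (x=0, y=2)
  Distance 4: (x=0, y=1)
  Distance 5: (x=0, y=0), (x=1, y=1)
  Distance 6: (x=2, y=1)
  Distance 7: (x=2, y=0), (x=3, y=1), (x=2, y=2)
  Distance 8: (x=4, y=1), (x=3, y=2), (x=2, y=3)
  Distance 9: (x=5, y=1), (x=4, y=2), (x=3, y=3)
  Distance 10: (x=5, y=0), (x=6, y=1), (x=4, y=3), (x=3, y=4)
  Distance 11: (x=6, y=0), (x=7, y=1), (x=5, y=3), (x=4, y=4), (x=3, y=5)
  Distance 12: (x=7, y=0), (x=8, y=1), (x=7, y=2), (x=6, y=3), (x=2, y=5), (x=3, y=6)
  Distance 13: (x=8, y=2), (x=7, y=3), (x=6, y=4), (x=2, y=6)
  Distance 14: (x=8, y=3), (x=7, y=4), (x=6, y=5), (x=1, y=6)
  Distance 15: (x=5, y=5), (x=6, y=6)
  Distance 16: (x=5, y=6), (x=7, y=6)
  Distance 17: (x=8, y=6)
Total reachable: 46 (grid has 46 open cells total)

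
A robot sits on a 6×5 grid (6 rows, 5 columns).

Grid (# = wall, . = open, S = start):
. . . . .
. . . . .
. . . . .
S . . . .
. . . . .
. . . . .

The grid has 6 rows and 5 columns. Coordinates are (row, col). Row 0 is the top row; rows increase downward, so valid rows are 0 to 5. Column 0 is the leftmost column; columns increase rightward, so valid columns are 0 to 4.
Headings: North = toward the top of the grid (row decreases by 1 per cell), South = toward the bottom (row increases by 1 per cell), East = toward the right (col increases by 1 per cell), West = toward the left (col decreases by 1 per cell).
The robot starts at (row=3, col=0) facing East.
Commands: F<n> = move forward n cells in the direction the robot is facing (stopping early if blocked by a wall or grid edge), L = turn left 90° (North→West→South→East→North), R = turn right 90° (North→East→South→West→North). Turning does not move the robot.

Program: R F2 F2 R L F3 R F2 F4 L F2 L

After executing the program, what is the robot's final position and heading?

Start: (row=3, col=0), facing East
  R: turn right, now facing South
  F2: move forward 2, now at (row=5, col=0)
  F2: move forward 0/2 (blocked), now at (row=5, col=0)
  R: turn right, now facing West
  L: turn left, now facing South
  F3: move forward 0/3 (blocked), now at (row=5, col=0)
  R: turn right, now facing West
  F2: move forward 0/2 (blocked), now at (row=5, col=0)
  F4: move forward 0/4 (blocked), now at (row=5, col=0)
  L: turn left, now facing South
  F2: move forward 0/2 (blocked), now at (row=5, col=0)
  L: turn left, now facing East
Final: (row=5, col=0), facing East

Answer: Final position: (row=5, col=0), facing East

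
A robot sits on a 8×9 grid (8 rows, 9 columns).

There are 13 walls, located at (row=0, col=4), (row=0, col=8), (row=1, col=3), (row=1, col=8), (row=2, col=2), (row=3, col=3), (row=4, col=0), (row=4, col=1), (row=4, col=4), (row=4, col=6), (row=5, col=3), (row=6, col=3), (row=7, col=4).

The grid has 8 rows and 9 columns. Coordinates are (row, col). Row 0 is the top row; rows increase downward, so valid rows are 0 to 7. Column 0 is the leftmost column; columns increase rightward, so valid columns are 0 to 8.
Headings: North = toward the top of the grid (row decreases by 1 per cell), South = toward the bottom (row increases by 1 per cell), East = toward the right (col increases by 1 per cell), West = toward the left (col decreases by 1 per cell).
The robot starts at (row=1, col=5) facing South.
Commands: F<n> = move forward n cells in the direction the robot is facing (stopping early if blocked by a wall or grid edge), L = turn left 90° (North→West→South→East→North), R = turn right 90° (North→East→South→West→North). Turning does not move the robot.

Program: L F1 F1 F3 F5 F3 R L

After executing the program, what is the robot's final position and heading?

Start: (row=1, col=5), facing South
  L: turn left, now facing East
  F1: move forward 1, now at (row=1, col=6)
  F1: move forward 1, now at (row=1, col=7)
  F3: move forward 0/3 (blocked), now at (row=1, col=7)
  F5: move forward 0/5 (blocked), now at (row=1, col=7)
  F3: move forward 0/3 (blocked), now at (row=1, col=7)
  R: turn right, now facing South
  L: turn left, now facing East
Final: (row=1, col=7), facing East

Answer: Final position: (row=1, col=7), facing East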